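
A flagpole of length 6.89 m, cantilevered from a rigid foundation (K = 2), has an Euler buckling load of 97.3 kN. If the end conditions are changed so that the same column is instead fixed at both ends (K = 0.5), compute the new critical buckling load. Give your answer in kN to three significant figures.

P_cr ∝ 1/K², so P_cr,new = P_cr,old × (K_old/K_new)² = 97.3 × (2/0.5)²
= 97.3 × 16.00 = 1560 kN

P_cr ≈ 1560 kN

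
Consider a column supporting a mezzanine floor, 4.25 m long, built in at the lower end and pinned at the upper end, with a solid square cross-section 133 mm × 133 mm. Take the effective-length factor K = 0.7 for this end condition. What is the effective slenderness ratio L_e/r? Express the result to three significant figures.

I = a⁴/12 = 133⁴/12 = 2.608×10^7 mm⁴
A = 1.769×10^4 mm²;  r_min = √(I/A) = √(2.608×10^7/1.769×10^4) = 38.39 mm
L_e = K·L = 0.7 × 4.25 m = 2.975 m = 2975.0 mm
λ = L_e / r_min = 2975.0 / 38.39 = 77.5

λ ≈ 77.5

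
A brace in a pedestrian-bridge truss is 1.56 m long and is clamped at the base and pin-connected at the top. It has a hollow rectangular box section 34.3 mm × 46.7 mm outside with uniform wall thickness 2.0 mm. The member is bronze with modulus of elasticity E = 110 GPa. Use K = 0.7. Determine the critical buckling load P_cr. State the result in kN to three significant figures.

P_cr ≈ 52.9 kN

Inner dimensions: h_i = 46.7 − 2×2.0 = 42.70 mm, b_i = 34.3 − 2×2.0 = 30.30 mm
Weak-axis I_min = (h_o·b_o³ − h_i·b_i³)/12 with b_o = 34.3, b_i = 30.30 mm (shorter outer/inner sides).
I_min = (46.7×34.3³ − 42.70×30.30³)/12 = 5.806×10^4 mm⁴
I = 5.806×10^4 mm⁴ = 5.806×10^-8 m⁴
Effective length L_e = K·L = 0.7 × 1.56 = 1.092 m
P_cr = π²EI / L_e² = π² × 110×10⁹ × 5.806×10^-8 / 1.092² = 5.286×10^4 N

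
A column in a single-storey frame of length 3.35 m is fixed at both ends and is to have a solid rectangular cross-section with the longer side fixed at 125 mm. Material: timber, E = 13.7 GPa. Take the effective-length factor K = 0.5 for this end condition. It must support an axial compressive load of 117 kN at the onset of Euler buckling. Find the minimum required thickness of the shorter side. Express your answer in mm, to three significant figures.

b ≈ 61.5 mm

L_e = K·L = 0.5 × 3.35 = 1.675 m
Required I = P_cr·L_e²/(π²E) = 1.170×10^5 × 1.675² / (π² × 1.37×10^10) = 2.428×10^-6 m⁴
I_req = 2.428×10^6 mm⁴
Rectangle, weak axis: I_min = h·b³/12 with h = 125 mm fixed  ⇒  b = (12I/h)^(1/3) = 61.5 mm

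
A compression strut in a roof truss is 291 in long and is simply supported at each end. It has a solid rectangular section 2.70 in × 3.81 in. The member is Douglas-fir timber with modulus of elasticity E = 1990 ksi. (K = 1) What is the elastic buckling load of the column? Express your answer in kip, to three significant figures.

P_cr ≈ 1.45 kip

Buckling occurs about the weak axis: I_min = h·b³/12 with b = 2.70 in (the shorter side).
I_min = 3.81×2.70³/12 = 6.249 in⁴
Effective length L_e = K·L = 1 × 291 = 291.0 in
P_cr = π²EI / L_e² = π² × 1990×10³ × 6.249 / 291.0² = 1.449×10^3 lb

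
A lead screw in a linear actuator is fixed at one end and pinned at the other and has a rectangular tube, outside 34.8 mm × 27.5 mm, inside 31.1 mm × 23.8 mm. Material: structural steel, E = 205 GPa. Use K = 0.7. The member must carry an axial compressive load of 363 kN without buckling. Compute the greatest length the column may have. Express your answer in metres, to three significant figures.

L_max ≈ 0.537 m

Weak-axis I_min = (h_o·b_o³ − h_i·b_i³)/12 with b_o = 27.5, b_i = 23.80 mm (shorter outer/inner sides).
I_min = (34.8×27.5³ − 31.10×23.80³)/12 = 2.537×10^4 mm⁴
I = 2.537×10^-8 m⁴
At the buckling limit P_cr = P = 3.630×10^5 N
From P_cr = π²EI/(K·L)²:  L = (1/K)·√(π²EI/P_cr) = (1/0.7)·√(π²×2.05×10^11×2.537×10^-8/3.630×10^5)
L = 0.537 m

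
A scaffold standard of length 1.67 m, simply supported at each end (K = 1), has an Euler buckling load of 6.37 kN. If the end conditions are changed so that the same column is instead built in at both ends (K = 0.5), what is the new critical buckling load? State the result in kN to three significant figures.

P_cr ∝ 1/K², so P_cr,new = P_cr,old × (K_old/K_new)² = 6.37 × (1/0.5)²
= 6.37 × 4.000 = 25.5 kN

P_cr ≈ 25.5 kN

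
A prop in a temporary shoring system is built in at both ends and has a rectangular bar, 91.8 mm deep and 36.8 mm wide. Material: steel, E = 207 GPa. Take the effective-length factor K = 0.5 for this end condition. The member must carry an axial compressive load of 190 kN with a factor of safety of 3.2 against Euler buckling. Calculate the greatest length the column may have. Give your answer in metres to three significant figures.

L_max ≈ 2.26 m

Buckling occurs about the weak axis: I_min = h·b³/12 with b = 36.8 mm (the shorter side).
I_min = 91.8×36.8³/12 = 3.812×10^5 mm⁴
I = 3.812×10^-7 m⁴
Required critical load P_cr = n·P = 3.2 × 190 = 608.0 kN = 6.080×10^5 N
From P_cr = π²EI/(K·L)²:  L = (1/K)·√(π²EI/P_cr) = (1/0.5)·√(π²×2.07×10^11×3.812×10^-7/6.080×10^5)
L = 2.26 m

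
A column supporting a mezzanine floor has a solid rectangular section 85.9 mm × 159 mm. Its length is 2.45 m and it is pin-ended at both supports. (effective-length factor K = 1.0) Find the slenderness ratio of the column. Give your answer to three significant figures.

λ ≈ 98.8

For a rectangle r_min = b/√12 = 85.9/√12 = 24.80 mm
L_e = K·L = 1 × 2.45 m = 2.450 m = 2450.0 mm
λ = L_e / r_min = 2450.0 / 24.80 = 98.8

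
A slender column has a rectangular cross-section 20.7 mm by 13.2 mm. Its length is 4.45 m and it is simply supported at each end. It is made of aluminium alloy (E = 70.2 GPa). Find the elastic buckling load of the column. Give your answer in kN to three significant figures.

Buckling occurs about the weak axis: I_min = h·b³/12 with b = 13.2 mm (the shorter side).
I_min = 20.7×13.2³/12 = 3.967×10^3 mm⁴
I = 3.967×10^3 mm⁴ = 3.967×10^-9 m⁴
Effective length L_e = K·L = 1 × 4.45 = 4.450 m
P_cr = π²EI / L_e² = π² × 70.2×10⁹ × 3.967×10^-9 / 4.450² = 138.8 N

P_cr ≈ 0.139 kN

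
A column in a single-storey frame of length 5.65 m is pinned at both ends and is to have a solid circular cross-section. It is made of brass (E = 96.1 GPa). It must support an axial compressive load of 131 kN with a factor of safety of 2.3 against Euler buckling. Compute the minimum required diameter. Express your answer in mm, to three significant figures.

Required P_cr = n·P = 2.3 × 131 = 301.3 kN
L_e = K·L = 1 × 5.65 = 5.650 m
Required I = P_cr·L_e²/(π²E) = 3.013×10^5 × 5.650² / (π² × 9.61×10^10) = 1.014×10^-5 m⁴
I_req = 1.014×10^7 mm⁴
Solid circle: I = πd⁴/64  ⇒  d = (64I/π)^(1/4) = (64×1.014×10^7/π)^(1/4) = 120 mm

d ≈ 120 mm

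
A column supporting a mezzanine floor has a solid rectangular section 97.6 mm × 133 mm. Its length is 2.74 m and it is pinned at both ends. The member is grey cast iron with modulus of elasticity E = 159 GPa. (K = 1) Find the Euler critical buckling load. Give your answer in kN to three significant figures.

P_cr ≈ 2150 kN

Buckling occurs about the weak axis: I_min = h·b³/12 with b = 97.6 mm (the shorter side).
I_min = 133×97.6³/12 = 1.030×10^7 mm⁴
I = 1.030×10^7 mm⁴ = 1.030×10^-5 m⁴
Effective length L_e = K·L = 1 × 2.74 = 2.740 m
P_cr = π²EI / L_e² = π² × 159×10⁹ × 1.030×10^-5 / 2.740² = 2.154×10^6 N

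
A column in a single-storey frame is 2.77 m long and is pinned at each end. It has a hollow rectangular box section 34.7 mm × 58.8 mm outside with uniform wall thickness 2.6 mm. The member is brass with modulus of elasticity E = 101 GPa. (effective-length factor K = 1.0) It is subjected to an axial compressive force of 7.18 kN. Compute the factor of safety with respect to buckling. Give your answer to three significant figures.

Inner dimensions: h_i = 58.8 − 2×2.6 = 53.60 mm, b_i = 34.7 − 2×2.6 = 29.50 mm
Weak-axis I_min = (h_o·b_o³ − h_i·b_i³)/12 with b_o = 34.7, b_i = 29.50 mm (shorter outer/inner sides).
I_min = (58.8×34.7³ − 53.60×29.50³)/12 = 9.006×10^4 mm⁴
I = 9.006×10^4 mm⁴ = 9.006×10^-8 m⁴
Effective length L_e = K·L = 1 × 2.77 = 2.770 m
P_cr = π²EI / L_e² = π² × 101×10⁹ × 9.006×10^-8 / 2.770² = 1.170×10^4 N
Factor of safety n = P_cr / P = 11.700 / 7.18 = 1.63

n ≈ 1.63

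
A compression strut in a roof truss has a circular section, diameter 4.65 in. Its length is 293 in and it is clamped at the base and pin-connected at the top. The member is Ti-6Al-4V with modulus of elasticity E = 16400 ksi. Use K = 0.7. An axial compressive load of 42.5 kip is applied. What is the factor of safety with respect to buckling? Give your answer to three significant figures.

n ≈ 2.08

I = πd⁴/64 = π×4.65⁴/64 = 22.95 in⁴
Effective length L_e = K·L = 0.7 × 293 = 205.1 in
P_cr = π²EI / L_e² = π² × 16400×10³ × 22.95 / 205.1² = 8.831×10^4 lb
Factor of safety n = P_cr / P = 88.307 / 42.5 = 2.08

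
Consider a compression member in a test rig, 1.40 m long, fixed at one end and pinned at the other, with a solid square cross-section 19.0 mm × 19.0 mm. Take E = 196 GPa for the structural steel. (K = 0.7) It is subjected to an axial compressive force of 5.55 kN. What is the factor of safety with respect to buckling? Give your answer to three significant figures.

I = a⁴/12 = 19.0⁴/12 = 1.086×10^4 mm⁴
I = 1.086×10^4 mm⁴ = 1.086×10^-8 m⁴
Effective length L_e = K·L = 0.7 × 1.40 = 0.9800 m
P_cr = π²EI / L_e² = π² × 196×10⁹ × 1.086×10^-8 / 0.9800² = 2.187×10^4 N
Factor of safety n = P_cr / P = 21.874 / 5.55 = 3.94

n ≈ 3.94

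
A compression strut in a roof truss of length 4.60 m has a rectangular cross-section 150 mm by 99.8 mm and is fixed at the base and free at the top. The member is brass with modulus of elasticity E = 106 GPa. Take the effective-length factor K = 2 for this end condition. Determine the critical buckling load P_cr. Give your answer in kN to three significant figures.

Buckling occurs about the weak axis: I_min = h·b³/12 with b = 99.8 mm (the shorter side).
I_min = 150×99.8³/12 = 1.243×10^7 mm⁴
I = 1.243×10^7 mm⁴ = 1.243×10^-5 m⁴
Effective length L_e = K·L = 2 × 4.60 = 9.200 m
P_cr = π²EI / L_e² = π² × 106×10⁹ × 1.243×10^-5 / 9.200² = 1.536×10^5 N

P_cr ≈ 154 kN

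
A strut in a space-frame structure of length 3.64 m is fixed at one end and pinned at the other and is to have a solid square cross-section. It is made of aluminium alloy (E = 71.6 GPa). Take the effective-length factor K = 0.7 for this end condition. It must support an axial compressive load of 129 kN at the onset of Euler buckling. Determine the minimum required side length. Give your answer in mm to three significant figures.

a ≈ 61.4 mm

L_e = K·L = 0.7 × 3.64 = 2.548 m
Required I = P_cr·L_e²/(π²E) = 1.290×10^5 × 2.548² / (π² × 7.16×10^10) = 1.185×10^-6 m⁴
I_req = 1.185×10^6 mm⁴
Solid square: I = a⁴/12  ⇒  a = (12I)^(1/4) = (12×1.185×10^6)^(1/4) = 61.4 mm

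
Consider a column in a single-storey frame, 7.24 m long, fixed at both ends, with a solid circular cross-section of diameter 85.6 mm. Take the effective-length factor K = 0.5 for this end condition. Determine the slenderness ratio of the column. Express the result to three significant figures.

λ ≈ 169

For a solid circle r = d/4 = 85.6/4 = 21.40 mm
L_e = K·L = 0.5 × 7.24 m = 3.620 m = 3620.0 mm
λ = L_e / r_min = 3620.0 / 21.40 = 169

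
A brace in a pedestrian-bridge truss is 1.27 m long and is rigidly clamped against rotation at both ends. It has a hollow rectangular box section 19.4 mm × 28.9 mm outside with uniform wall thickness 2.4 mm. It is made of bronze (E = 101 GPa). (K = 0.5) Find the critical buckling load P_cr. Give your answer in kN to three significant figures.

Inner dimensions: h_i = 28.9 − 2×2.4 = 24.10 mm, b_i = 19.4 − 2×2.4 = 14.60 mm
Weak-axis I_min = (h_o·b_o³ − h_i·b_i³)/12 with b_o = 19.4, b_i = 14.60 mm (shorter outer/inner sides).
I_min = (28.9×19.4³ − 24.10×14.60³)/12 = 1.133×10^4 mm⁴
I = 1.133×10^4 mm⁴ = 1.133×10^-8 m⁴
Effective length L_e = K·L = 0.5 × 1.27 = 0.6350 m
P_cr = π²EI / L_e² = π² × 101×10⁹ × 1.133×10^-8 / 0.6350² = 2.802×10^4 N

P_cr ≈ 28.0 kN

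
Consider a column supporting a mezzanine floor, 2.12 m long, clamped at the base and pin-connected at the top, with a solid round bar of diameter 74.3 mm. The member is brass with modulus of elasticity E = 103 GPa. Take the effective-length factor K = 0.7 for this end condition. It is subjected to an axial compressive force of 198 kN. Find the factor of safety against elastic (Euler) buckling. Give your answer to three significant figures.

I = πd⁴/64 = π×74.3⁴/64 = 1.496×10^6 mm⁴
I = 1.496×10^6 mm⁴ = 1.496×10^-6 m⁴
Effective length L_e = K·L = 0.7 × 2.12 = 1.484 m
P_cr = π²EI / L_e² = π² × 103×10⁹ × 1.496×10^-6 / 1.484² = 6.905×10^5 N
Factor of safety n = P_cr / P = 690.55 / 198 = 3.49

n ≈ 3.49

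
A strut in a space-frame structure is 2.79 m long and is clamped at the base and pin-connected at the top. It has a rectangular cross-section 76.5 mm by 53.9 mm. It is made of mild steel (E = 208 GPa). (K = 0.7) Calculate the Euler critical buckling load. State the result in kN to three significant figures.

P_cr ≈ 537 kN

Buckling occurs about the weak axis: I_min = h·b³/12 with b = 53.9 mm (the shorter side).
I_min = 76.5×53.9³/12 = 9.983×10^5 mm⁴
I = 9.983×10^5 mm⁴ = 9.983×10^-7 m⁴
Effective length L_e = K·L = 0.7 × 2.79 = 1.953 m
P_cr = π²EI / L_e² = π² × 208×10⁹ × 9.983×10^-7 / 1.953² = 5.373×10^5 N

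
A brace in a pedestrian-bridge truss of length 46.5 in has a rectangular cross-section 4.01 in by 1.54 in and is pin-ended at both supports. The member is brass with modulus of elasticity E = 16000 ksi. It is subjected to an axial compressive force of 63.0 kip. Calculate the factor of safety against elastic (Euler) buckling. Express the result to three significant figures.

Buckling occurs about the weak axis: I_min = h·b³/12 with b = 1.54 in (the shorter side).
I_min = 4.01×1.54³/12 = 1.220 in⁴
Effective length L_e = K·L = 1 × 46.5 = 46.50 in
P_cr = π²EI / L_e² = π² × 16000×10³ × 1.220 / 46.50² = 8.913×10^4 lb
Factor of safety n = P_cr / P = 89.133 / 63.0 = 1.41

n ≈ 1.41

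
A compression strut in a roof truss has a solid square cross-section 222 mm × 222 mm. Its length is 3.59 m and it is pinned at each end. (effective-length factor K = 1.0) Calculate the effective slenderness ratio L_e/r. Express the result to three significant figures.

λ ≈ 56.0

For a square r = a/√12 = 222/√12 = 64.09 mm
L_e = K·L = 1 × 3.59 m = 3.590 m = 3590.0 mm
λ = L_e / r_min = 3590.0 / 64.09 = 56.0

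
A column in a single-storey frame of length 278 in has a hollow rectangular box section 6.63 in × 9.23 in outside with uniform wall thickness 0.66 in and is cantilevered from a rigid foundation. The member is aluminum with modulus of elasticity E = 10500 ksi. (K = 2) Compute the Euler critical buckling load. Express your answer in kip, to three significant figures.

Inner dimensions: h_i = 9.23 − 2×0.66 = 7.910 in, b_i = 6.63 − 2×0.66 = 5.310 in
Weak-axis I_min = (h_o·b_o³ − h_i·b_i³)/12 with b_o = 6.63, b_i = 5.310 in (shorter outer/inner sides).
I_min = (9.23×6.63³ − 7.910×5.310³)/12 = 125.5 in⁴
Effective length L_e = K·L = 2 × 278 = 556.0 in
P_cr = π²EI / L_e² = π² × 10500×10³ × 125.5 / 556.0² = 4.206×10^4 lb

P_cr ≈ 42.1 kip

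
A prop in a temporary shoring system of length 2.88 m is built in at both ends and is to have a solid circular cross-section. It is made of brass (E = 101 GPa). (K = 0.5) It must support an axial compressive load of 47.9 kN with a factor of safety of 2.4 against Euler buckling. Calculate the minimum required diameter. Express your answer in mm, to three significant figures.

d ≈ 47.0 mm

Required P_cr = n·P = 2.4 × 47.9 = 115.0 kN
L_e = K·L = 0.5 × 2.88 = 1.440 m
Required I = P_cr·L_e²/(π²E) = 1.150×10^5 × 1.440² / (π² × 1.01×10^11) = 2.391×10^-7 m⁴
I_req = 2.391×10^5 mm⁴
Solid circle: I = πd⁴/64  ⇒  d = (64I/π)^(1/4) = (64×2.391×10^5/π)^(1/4) = 47.0 mm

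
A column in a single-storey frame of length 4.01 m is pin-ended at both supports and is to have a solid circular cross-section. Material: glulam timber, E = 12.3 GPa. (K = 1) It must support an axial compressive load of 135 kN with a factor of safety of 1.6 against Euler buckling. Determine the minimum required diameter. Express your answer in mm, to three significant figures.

Required P_cr = n·P = 1.6 × 135 = 216.0 kN
L_e = K·L = 1 × 4.01 = 4.010 m
Required I = P_cr·L_e²/(π²E) = 2.160×10^5 × 4.010² / (π² × 1.23×10^10) = 2.861×10^-5 m⁴
I_req = 2.861×10^7 mm⁴
Solid circle: I = πd⁴/64  ⇒  d = (64I/π)^(1/4) = (64×2.861×10^7/π)^(1/4) = 155 mm

d ≈ 155 mm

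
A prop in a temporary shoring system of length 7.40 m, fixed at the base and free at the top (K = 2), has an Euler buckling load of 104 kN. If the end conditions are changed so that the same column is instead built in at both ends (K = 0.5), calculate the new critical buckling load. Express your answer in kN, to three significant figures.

P_cr ∝ 1/K², so P_cr,new = P_cr,old × (K_old/K_new)² = 104 × (2/0.5)²
= 104 × 16.00 = 1660 kN

P_cr ≈ 1660 kN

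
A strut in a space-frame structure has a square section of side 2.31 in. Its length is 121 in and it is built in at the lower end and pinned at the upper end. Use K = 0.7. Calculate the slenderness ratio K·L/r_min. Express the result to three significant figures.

I = a⁴/12 = 2.31⁴/12 = 2.373 in⁴
A = 5.336 in²;  r_min = √(I/A) = √(2.373/5.336) = 0.6668 in
L_e = K·L = 0.7 × 121 = 84.70 in
λ = L_e / r_min = 84.700 / 0.6668 = 127

λ ≈ 127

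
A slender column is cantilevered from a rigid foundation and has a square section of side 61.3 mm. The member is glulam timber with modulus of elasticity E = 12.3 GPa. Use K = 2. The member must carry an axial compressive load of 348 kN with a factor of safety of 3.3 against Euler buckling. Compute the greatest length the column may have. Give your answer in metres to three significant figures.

I = a⁴/12 = 61.3⁴/12 = 1.177×10^6 mm⁴
I = 1.177×10^-6 m⁴
Required critical load P_cr = n·P = 3.3 × 348 = 1148 kN = 1.148×10^6 N
From P_cr = π²EI/(K·L)²:  L = (1/K)·√(π²EI/P_cr) = (1/2)·√(π²×1.23×10^10×1.177×10^-6/1.148×10^6)
L = 0.176 m

L_max ≈ 0.176 m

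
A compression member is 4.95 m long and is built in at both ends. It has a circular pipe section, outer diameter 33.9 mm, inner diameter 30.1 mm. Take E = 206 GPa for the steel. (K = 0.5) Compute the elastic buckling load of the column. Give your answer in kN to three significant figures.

P_cr ≈ 8.14 kN

d_o = 33.9 mm, d_i = 30.1 mm
I = π(d_o⁴ − d_i⁴)/64 = π(33.9⁴ − 30.10⁴)/64 = 2.454×10^4 mm⁴
I = 2.454×10^4 mm⁴ = 2.454×10^-8 m⁴
Effective length L_e = K·L = 0.5 × 4.95 = 2.475 m
P_cr = π²EI / L_e² = π² × 206×10⁹ × 2.454×10^-8 / 2.475² = 8.143×10^3 N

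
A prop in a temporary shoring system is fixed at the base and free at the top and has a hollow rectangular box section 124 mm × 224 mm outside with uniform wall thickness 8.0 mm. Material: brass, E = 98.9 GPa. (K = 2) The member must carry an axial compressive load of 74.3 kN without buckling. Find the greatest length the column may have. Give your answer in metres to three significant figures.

Inner dimensions: h_i = 224 − 2×8.0 = 208.0 mm, b_i = 124 − 2×8.0 = 108.0 mm
Weak-axis I_min = (h_o·b_o³ − h_i·b_i³)/12 with b_o = 124, b_i = 108.0 mm (shorter outer/inner sides).
I_min = (224×124³ − 208.0×108.0³)/12 = 1.376×10^7 mm⁴
I = 1.376×10^-5 m⁴
At the buckling limit P_cr = P = 7.430×10^4 N
From P_cr = π²EI/(K·L)²:  L = (1/K)·√(π²EI/P_cr) = (1/2)·√(π²×9.89×10^10×1.376×10^-5/7.430×10^4)
L = 6.72 m

L_max ≈ 6.72 m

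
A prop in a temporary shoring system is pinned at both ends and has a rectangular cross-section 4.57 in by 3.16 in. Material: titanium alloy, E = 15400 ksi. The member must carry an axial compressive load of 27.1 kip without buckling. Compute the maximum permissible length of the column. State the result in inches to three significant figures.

Buckling occurs about the weak axis: I_min = h·b³/12 with b = 3.16 in (the shorter side).
I_min = 4.57×3.16³/12 = 12.02 in⁴
At the buckling limit P_cr = P = 2.710×10^4 lb
From P_cr = π²EI/(K·L)²:  L = (1/K)·√(π²EI/P_cr) = (1/1)·√(π²×1.54×10^7×12.02/2.710×10^4)
L = 260 in

L_max ≈ 260 in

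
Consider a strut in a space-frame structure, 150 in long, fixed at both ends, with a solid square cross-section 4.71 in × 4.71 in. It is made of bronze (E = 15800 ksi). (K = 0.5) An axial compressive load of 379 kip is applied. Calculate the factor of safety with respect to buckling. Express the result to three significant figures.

n ≈ 3.00

I = a⁴/12 = 4.71⁴/12 = 41.01 in⁴
Effective length L_e = K·L = 0.5 × 150 = 75.00 in
P_cr = π²EI / L_e² = π² × 15800×10³ × 41.01 / 75.00² = 1.137×10^6 lb
Factor of safety n = P_cr / P = 1136.9 / 379 = 3.00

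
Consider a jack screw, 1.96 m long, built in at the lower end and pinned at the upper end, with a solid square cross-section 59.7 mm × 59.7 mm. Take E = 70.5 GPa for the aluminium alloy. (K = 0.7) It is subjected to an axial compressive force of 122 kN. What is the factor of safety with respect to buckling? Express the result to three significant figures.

n ≈ 3.21

I = a⁴/12 = 59.7⁴/12 = 1.059×10^6 mm⁴
I = 1.059×10^6 mm⁴ = 1.059×10^-6 m⁴
Effective length L_e = K·L = 0.7 × 1.96 = 1.372 m
P_cr = π²EI / L_e² = π² × 70.5×10⁹ × 1.059×10^-6 / 1.372² = 3.913×10^5 N
Factor of safety n = P_cr / P = 391.29 / 122 = 3.21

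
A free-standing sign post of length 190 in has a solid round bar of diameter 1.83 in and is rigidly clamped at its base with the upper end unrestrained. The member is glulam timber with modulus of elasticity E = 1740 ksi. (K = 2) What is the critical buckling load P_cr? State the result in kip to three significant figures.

I = πd⁴/64 = π×1.83⁴/64 = 0.5505 in⁴
Effective length L_e = K·L = 2 × 190 = 380.0 in
P_cr = π²EI / L_e² = π² × 1740×10³ × 0.5505 / 380.0² = 65.47 lb

P_cr ≈ 0.0655 kip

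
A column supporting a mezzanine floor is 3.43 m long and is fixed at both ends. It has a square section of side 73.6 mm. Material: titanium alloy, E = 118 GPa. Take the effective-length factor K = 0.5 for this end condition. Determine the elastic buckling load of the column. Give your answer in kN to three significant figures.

P_cr ≈ 968 kN

I = a⁴/12 = 73.6⁴/12 = 2.445×10^6 mm⁴
I = 2.445×10^6 mm⁴ = 2.445×10^-6 m⁴
Effective length L_e = K·L = 0.5 × 3.43 = 1.715 m
P_cr = π²EI / L_e² = π² × 118×10⁹ × 2.445×10^-6 / 1.715² = 9.682×10^5 N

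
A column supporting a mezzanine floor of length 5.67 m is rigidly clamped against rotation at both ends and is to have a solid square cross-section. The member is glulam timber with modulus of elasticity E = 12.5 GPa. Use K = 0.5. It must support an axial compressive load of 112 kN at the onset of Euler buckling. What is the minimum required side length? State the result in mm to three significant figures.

a ≈ 96.7 mm

L_e = K·L = 0.5 × 5.67 = 2.835 m
Required I = P_cr·L_e²/(π²E) = 1.120×10^5 × 2.835² / (π² × 1.25×10^10) = 7.296×10^-6 m⁴
I_req = 7.296×10^6 mm⁴
Solid square: I = a⁴/12  ⇒  a = (12I)^(1/4) = (12×7.296×10^6)^(1/4) = 96.7 mm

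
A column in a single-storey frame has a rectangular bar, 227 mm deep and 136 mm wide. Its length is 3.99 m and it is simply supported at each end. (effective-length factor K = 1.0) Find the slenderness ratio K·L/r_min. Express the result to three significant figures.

λ ≈ 102

Buckling occurs about the weak axis: I_min = h·b³/12 with b = 136 mm (the shorter side).
I_min = 227×136³/12 = 4.758×10^7 mm⁴
A = 3.087×10^4 mm²;  r_min = √(I/A) = √(4.758×10^7/3.087×10^4) = 39.26 mm
L_e = K·L = 1 × 3.99 m = 3.990 m = 3990.0 mm
λ = L_e / r_min = 3990.0 / 39.26 = 102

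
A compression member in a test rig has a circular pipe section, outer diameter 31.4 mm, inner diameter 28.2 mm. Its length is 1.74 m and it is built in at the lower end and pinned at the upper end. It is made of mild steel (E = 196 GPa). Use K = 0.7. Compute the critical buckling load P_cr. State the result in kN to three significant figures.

d_o = 31.4 mm, d_i = 28.2 mm
I = π(d_o⁴ − d_i⁴)/64 = π(31.4⁴ − 28.20⁴)/64 = 1.668×10^4 mm⁴
I = 1.668×10^4 mm⁴ = 1.668×10^-8 m⁴
Effective length L_e = K·L = 0.7 × 1.74 = 1.218 m
P_cr = π²EI / L_e² = π² × 196×10⁹ × 1.668×10^-8 / 1.218² = 2.174×10^4 N

P_cr ≈ 21.7 kN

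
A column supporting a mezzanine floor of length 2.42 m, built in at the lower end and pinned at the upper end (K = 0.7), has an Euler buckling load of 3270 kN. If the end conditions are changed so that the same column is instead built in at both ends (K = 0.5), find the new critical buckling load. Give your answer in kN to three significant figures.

P_cr ∝ 1/K², so P_cr,new = P_cr,old × (K_old/K_new)² = 3270 × (0.7/0.5)²
= 3270 × 1.960 = 6410 kN

P_cr ≈ 6410 kN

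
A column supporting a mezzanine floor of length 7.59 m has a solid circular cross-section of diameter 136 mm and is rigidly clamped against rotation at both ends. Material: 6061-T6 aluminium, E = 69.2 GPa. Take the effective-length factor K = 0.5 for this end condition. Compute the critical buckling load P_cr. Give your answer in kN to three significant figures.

P_cr ≈ 796 kN

I = πd⁴/64 = π×136⁴/64 = 1.679×10^7 mm⁴
I = 1.679×10^7 mm⁴ = 1.679×10^-5 m⁴
Effective length L_e = K·L = 0.5 × 7.59 = 3.795 m
P_cr = π²EI / L_e² = π² × 69.2×10⁹ × 1.679×10^-5 / 3.795² = 7.964×10^5 N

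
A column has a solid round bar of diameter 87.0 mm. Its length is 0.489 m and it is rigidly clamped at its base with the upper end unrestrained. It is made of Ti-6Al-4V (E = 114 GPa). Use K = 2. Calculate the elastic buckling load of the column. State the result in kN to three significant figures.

I = πd⁴/64 = π×87.0⁴/64 = 2.812×10^6 mm⁴
I = 2.812×10^6 mm⁴ = 2.812×10^-6 m⁴
Effective length L_e = K·L = 2 × 0.489 = 0.9780 m
P_cr = π²EI / L_e² = π² × 114×10⁹ × 2.812×10^-6 / 0.9780² = 3.308×10^6 N

P_cr ≈ 3310 kN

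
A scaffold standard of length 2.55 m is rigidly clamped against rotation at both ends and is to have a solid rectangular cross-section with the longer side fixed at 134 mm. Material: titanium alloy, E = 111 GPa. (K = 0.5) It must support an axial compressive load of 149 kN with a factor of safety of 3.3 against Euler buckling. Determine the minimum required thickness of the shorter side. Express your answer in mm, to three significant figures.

Required P_cr = n·P = 3.3 × 149 = 491.7 kN
L_e = K·L = 0.5 × 2.55 = 1.275 m
Required I = P_cr·L_e²/(π²E) = 4.917×10^5 × 1.275² / (π² × 1.11×10^11) = 7.296×10^-7 m⁴
I_req = 7.296×10^5 mm⁴
Rectangle, weak axis: I_min = h·b³/12 with h = 134 mm fixed  ⇒  b = (12I/h)^(1/3) = 40.3 mm

b ≈ 40.3 mm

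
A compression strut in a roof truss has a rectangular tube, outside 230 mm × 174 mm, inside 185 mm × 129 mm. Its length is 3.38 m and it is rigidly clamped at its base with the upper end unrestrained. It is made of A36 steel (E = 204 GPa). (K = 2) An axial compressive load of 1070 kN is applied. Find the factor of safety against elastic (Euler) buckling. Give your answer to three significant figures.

n ≈ 2.79

Weak-axis I_min = (h_o·b_o³ − h_i·b_i³)/12 with b_o = 174, b_i = 129.0 mm (shorter outer/inner sides).
I_min = (230×174³ − 185.0×129.0³)/12 = 6.788×10^7 mm⁴
I = 6.788×10^7 mm⁴ = 6.788×10^-5 m⁴
Effective length L_e = K·L = 2 × 3.38 = 6.760 m
P_cr = π²EI / L_e² = π² × 204×10⁹ × 6.788×10^-5 / 6.760² = 2.991×10^6 N
Factor of safety n = P_cr / P = 2990.5 / 1070 = 2.79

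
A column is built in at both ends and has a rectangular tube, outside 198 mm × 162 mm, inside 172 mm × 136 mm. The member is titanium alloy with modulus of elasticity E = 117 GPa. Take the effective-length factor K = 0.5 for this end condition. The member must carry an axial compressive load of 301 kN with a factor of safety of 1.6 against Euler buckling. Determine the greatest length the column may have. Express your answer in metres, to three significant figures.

L_max ≈ 18.1 m

Weak-axis I_min = (h_o·b_o³ − h_i·b_i³)/12 with b_o = 162, b_i = 136.0 mm (shorter outer/inner sides).
I_min = (198×162³ − 172.0×136.0³)/12 = 3.410×10^7 mm⁴
I = 3.410×10^-5 m⁴
Required critical load P_cr = n·P = 1.6 × 301 = 481.6 kN = 4.816×10^5 N
From P_cr = π²EI/(K·L)²:  L = (1/K)·√(π²EI/P_cr) = (1/0.5)·√(π²×1.17×10^11×3.410×10^-5/4.816×10^5)
L = 18.1 m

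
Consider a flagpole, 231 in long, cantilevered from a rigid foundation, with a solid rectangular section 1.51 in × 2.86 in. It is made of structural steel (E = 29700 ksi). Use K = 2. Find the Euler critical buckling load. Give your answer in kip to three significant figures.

Buckling occurs about the weak axis: I_min = h·b³/12 with b = 1.51 in (the shorter side).
I_min = 2.86×1.51³/12 = 0.8206 in⁴
Effective length L_e = K·L = 2 × 231 = 462.0 in
P_cr = π²EI / L_e² = π² × 29700×10³ × 0.8206 / 462.0² = 1.127×10^3 lb

P_cr ≈ 1.13 kip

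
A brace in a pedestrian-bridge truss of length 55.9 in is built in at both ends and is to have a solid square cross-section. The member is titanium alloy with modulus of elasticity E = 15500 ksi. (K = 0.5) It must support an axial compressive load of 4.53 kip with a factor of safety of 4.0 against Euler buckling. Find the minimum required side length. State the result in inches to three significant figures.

a ≈ 1.03 in

Required P_cr = n·P = 4.0 × 4.53 = 18.12 kip
L_e = K·L = 0.5 × 55.9 = 27.95 in
Required I = P_cr·L_e²/(π²E) = 1.812×10^4 × 27.95² / (π² × 1.55×10^7) = 9.253×10^-2 in⁴
Solid square: I = a⁴/12  ⇒  a = (12I)^(1/4) = (12×9.253×10^-2)^(1/4) = 1.03 in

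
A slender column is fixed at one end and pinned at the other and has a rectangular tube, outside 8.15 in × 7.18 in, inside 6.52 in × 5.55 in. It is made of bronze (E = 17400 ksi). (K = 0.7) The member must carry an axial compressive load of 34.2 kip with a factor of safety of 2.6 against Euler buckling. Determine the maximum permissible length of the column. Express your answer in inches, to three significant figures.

Weak-axis I_min = (h_o·b_o³ − h_i·b_i³)/12 with b_o = 7.18, b_i = 5.550 in (shorter outer/inner sides).
I_min = (8.15×7.18³ − 6.520×5.550³)/12 = 158.5 in⁴
Required critical load P_cr = n·P = 2.6 × 34.2 = 88.92 kip = 8.892×10^4 lb
From P_cr = π²EI/(K·L)²:  L = (1/K)·√(π²EI/P_cr) = (1/0.7)·√(π²×1.74×10^7×158.5/8.892×10^4)
L = 790 in

L_max ≈ 790 in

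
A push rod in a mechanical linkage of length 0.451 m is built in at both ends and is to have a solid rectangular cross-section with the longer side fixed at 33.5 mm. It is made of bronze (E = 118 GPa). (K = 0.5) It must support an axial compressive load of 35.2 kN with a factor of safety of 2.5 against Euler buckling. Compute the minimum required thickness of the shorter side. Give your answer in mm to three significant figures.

b ≈ 11.1 mm

Required P_cr = n·P = 2.5 × 35.2 = 88.00 kN
L_e = K·L = 0.5 × 0.451 = 0.2255 m
Required I = P_cr·L_e²/(π²E) = 8.800×10^4 × 0.2255² / (π² × 1.18×10^11) = 3.842×10^-9 m⁴
I_req = 3.842×10^3 mm⁴
Rectangle, weak axis: I_min = h·b³/12 with h = 33.5 mm fixed  ⇒  b = (12I/h)^(1/3) = 11.1 mm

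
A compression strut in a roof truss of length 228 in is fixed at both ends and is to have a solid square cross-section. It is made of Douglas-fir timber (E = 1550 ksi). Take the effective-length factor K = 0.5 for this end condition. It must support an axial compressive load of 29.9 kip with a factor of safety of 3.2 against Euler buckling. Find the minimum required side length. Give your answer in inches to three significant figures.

a ≈ 5.59 in

Required P_cr = n·P = 3.2 × 29.9 = 95.68 kip
L_e = K·L = 0.5 × 228 = 114.0 in
Required I = P_cr·L_e²/(π²E) = 9.568×10^4 × 114.0² / (π² × 1.55×10^6) = 81.28 in⁴
Solid square: I = a⁴/12  ⇒  a = (12I)^(1/4) = (12×81.28)^(1/4) = 5.59 in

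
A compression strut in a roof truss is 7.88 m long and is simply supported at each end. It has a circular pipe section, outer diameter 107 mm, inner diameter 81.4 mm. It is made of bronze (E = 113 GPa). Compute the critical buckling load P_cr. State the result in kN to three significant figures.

d_o = 107 mm, d_i = 81.4 mm
I = π(d_o⁴ − d_i⁴)/64 = π(107⁴ − 81.40⁴)/64 = 4.279×10^6 mm⁴
I = 4.279×10^6 mm⁴ = 4.279×10^-6 m⁴
Effective length L_e = K·L = 1 × 7.88 = 7.880 m
P_cr = π²EI / L_e² = π² × 113×10⁹ × 4.279×10^-6 / 7.880² = 7.686×10^4 N

P_cr ≈ 76.9 kN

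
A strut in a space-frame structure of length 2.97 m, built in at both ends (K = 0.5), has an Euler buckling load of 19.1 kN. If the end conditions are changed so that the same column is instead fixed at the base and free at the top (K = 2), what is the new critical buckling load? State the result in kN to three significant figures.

P_cr ≈ 1.19 kN

P_cr ∝ 1/K², so P_cr,new = P_cr,old × (K_old/K_new)² = 19.1 × (0.5/2)²
= 19.1 × 0.06250 = 1.19 kN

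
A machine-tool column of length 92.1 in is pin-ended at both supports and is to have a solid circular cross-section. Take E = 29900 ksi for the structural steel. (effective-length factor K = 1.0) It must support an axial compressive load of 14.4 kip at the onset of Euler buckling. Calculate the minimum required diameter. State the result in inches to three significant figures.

L_e = K·L = 1 × 92.1 = 92.10 in
Required I = P_cr·L_e²/(π²E) = 1.440×10^4 × 92.10² / (π² × 2.99×10^7) = 0.4139 in⁴
Solid circle: I = πd⁴/64  ⇒  d = (64I/π)^(1/4) = (64×0.4139/π)^(1/4) = 1.70 in

d ≈ 1.70 in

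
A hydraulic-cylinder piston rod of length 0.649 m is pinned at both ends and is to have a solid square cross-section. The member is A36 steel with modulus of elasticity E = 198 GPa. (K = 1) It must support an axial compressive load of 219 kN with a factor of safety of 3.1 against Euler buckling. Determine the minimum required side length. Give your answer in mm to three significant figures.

Required P_cr = n·P = 3.1 × 219 = 678.9 kN
L_e = K·L = 1 × 0.649 = 0.6490 m
Required I = P_cr·L_e²/(π²E) = 6.789×10^5 × 0.6490² / (π² × 1.98×10^11) = 1.463×10^-7 m⁴
I_req = 1.463×10^5 mm⁴
Solid square: I = a⁴/12  ⇒  a = (12I)^(1/4) = (12×1.463×10^5)^(1/4) = 36.4 mm

a ≈ 36.4 mm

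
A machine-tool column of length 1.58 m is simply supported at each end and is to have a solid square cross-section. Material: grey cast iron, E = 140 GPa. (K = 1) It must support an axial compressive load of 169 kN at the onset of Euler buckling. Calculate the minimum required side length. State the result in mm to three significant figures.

a ≈ 43.8 mm

L_e = K·L = 1 × 1.58 = 1.580 m
Required I = P_cr·L_e²/(π²E) = 1.690×10^5 × 1.580² / (π² × 1.40×10^11) = 3.053×10^-7 m⁴
I_req = 3.053×10^5 mm⁴
Solid square: I = a⁴/12  ⇒  a = (12I)^(1/4) = (12×3.053×10^5)^(1/4) = 43.8 mm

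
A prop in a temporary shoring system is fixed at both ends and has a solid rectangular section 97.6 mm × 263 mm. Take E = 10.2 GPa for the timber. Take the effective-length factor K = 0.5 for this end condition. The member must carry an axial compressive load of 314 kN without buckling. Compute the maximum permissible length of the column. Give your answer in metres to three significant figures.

L_max ≈ 5.11 m

Buckling occurs about the weak axis: I_min = h·b³/12 with b = 97.6 mm (the shorter side).
I_min = 263×97.6³/12 = 2.038×10^7 mm⁴
I = 2.038×10^-5 m⁴
At the buckling limit P_cr = P = 3.140×10^5 N
From P_cr = π²EI/(K·L)²:  L = (1/K)·√(π²EI/P_cr) = (1/0.5)·√(π²×1.02×10^10×2.038×10^-5/3.140×10^5)
L = 5.11 m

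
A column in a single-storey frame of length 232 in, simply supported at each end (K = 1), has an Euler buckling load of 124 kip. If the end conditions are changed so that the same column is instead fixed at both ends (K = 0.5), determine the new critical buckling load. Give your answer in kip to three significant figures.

P_cr ≈ 496 kip

P_cr ∝ 1/K², so P_cr,new = P_cr,old × (K_old/K_new)² = 124 × (1/0.5)²
= 124 × 4.000 = 496 kip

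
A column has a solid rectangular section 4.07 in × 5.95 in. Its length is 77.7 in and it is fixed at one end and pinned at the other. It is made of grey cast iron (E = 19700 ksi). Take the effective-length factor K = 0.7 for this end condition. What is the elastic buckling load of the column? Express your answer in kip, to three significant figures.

Buckling occurs about the weak axis: I_min = h·b³/12 with b = 4.07 in (the shorter side).
I_min = 5.95×4.07³/12 = 33.43 in⁴
Effective length L_e = K·L = 0.7 × 77.7 = 54.39 in
P_cr = π²EI / L_e² = π² × 19700×10³ × 33.43 / 54.39² = 2.197×10^6 lb

P_cr ≈ 2200 kip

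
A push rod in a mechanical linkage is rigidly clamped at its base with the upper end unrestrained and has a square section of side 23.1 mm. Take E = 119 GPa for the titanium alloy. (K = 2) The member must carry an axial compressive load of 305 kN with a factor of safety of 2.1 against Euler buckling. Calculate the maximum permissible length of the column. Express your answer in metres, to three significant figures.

I = a⁴/12 = 23.1⁴/12 = 2.373×10^4 mm⁴
I = 2.373×10^-8 m⁴
Required critical load P_cr = n·P = 2.1 × 305 = 640.5 kN = 6.405×10^5 N
From P_cr = π²EI/(K·L)²:  L = (1/K)·√(π²EI/P_cr) = (1/2)·√(π²×1.19×10^11×2.373×10^-8/6.405×10^5)
L = 0.104 m

L_max ≈ 0.104 m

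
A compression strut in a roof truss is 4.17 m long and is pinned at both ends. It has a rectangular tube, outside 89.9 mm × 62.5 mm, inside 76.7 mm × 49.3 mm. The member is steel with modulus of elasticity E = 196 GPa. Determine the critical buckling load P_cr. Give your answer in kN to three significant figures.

Weak-axis I_min = (h_o·b_o³ − h_i·b_i³)/12 with b_o = 62.5, b_i = 49.30 mm (shorter outer/inner sides).
I_min = (89.9×62.5³ − 76.70×49.30³)/12 = 1.063×10^6 mm⁴
I = 1.063×10^6 mm⁴ = 1.063×10^-6 m⁴
Effective length L_e = K·L = 1 × 4.17 = 4.170 m
P_cr = π²EI / L_e² = π² × 196×10⁹ × 1.063×10^-6 / 4.170² = 1.183×10^5 N

P_cr ≈ 118 kN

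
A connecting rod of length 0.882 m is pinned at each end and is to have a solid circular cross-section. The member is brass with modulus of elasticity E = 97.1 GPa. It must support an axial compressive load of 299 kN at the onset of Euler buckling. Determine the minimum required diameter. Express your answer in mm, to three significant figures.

L_e = K·L = 1 × 0.882 = 0.8820 m
Required I = P_cr·L_e²/(π²E) = 2.990×10^5 × 0.8820² / (π² × 9.71×10^10) = 2.427×10^-7 m⁴
I_req = 2.427×10^5 mm⁴
Solid circle: I = πd⁴/64  ⇒  d = (64I/π)^(1/4) = (64×2.427×10^5/π)^(1/4) = 47.2 mm

d ≈ 47.2 mm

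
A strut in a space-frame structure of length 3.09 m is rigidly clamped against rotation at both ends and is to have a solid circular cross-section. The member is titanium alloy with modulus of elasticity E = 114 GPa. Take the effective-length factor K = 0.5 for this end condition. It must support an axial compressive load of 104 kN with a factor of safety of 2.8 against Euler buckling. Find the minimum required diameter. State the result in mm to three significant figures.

Required P_cr = n·P = 2.8 × 104 = 291.2 kN
L_e = K·L = 0.5 × 3.09 = 1.545 m
Required I = P_cr·L_e²/(π²E) = 2.912×10^5 × 1.545² / (π² × 1.14×10^11) = 6.178×10^-7 m⁴
I_req = 6.178×10^5 mm⁴
Solid circle: I = πd⁴/64  ⇒  d = (64I/π)^(1/4) = (64×6.178×10^5/π)^(1/4) = 59.6 mm

d ≈ 59.6 mm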